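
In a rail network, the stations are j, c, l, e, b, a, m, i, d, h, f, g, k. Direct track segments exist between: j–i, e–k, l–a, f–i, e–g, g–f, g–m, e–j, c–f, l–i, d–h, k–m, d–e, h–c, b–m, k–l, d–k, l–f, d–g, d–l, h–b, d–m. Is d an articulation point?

Deleting d leaves 1 component (was 1) (its neighbors e, g, h, k, l, m remain connected to each other), so d is not a cut vertex.

No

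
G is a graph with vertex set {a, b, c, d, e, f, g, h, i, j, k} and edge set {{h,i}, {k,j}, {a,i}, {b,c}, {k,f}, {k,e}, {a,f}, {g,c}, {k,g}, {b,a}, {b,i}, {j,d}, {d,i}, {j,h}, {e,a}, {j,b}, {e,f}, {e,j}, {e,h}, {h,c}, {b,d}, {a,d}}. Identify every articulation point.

Removing g, for instance, still leaves 1 component. No single vertex removal increases the component count — the graph has no articulation points.

none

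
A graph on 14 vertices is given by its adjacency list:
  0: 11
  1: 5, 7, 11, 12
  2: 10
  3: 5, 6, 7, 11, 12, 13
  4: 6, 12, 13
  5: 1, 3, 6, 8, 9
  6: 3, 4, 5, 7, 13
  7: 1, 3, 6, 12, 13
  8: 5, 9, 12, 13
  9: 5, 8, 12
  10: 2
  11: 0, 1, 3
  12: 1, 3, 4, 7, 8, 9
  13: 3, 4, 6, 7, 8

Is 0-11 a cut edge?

Removing 0-11 leaves no path between 0 and 11: the component count goes from 2 to 3. So it is a bridge.

Yes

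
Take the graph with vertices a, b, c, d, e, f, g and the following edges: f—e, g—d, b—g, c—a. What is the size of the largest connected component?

Starting from e we can reach e, f. That is one component of size 2.
Starting from a we can reach a, c. That is one component of size 2.
Starting from b we can reach b, d, g. That is one component of size 3.
The largest has 3 vertices.

3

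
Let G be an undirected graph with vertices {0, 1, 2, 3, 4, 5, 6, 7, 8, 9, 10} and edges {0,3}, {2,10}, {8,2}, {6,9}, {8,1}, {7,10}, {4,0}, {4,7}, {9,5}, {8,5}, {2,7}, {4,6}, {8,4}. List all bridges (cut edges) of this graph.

The edges on the cycle 8-4-7-2-8 are not bridges since each lies on that cycle.
But removing 0 - 4 disconnects 0 from 4; removing 3 - 0 disconnects 3 from 0; removing 1 - 8 disconnects 1 from 8 — these are bridges.

0-3, 0-4, 1-8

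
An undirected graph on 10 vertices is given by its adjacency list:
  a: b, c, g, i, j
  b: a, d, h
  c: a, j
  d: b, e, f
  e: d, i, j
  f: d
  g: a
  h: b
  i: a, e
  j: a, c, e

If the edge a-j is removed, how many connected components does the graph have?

1

a and j are still connected via a-c-j, so the component count stays at 1.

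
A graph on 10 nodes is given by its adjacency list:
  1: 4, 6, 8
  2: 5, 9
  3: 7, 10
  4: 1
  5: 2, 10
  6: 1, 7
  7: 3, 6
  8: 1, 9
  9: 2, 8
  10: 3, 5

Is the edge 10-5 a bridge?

No

After removing 10-5, the path 10-3-7-6-1-8-9-2-5 still connects them, so the edge is not a bridge.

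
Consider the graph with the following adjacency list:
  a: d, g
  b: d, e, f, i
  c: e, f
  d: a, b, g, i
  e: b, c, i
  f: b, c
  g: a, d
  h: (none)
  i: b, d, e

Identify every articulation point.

d

Removing d increases the component count from 2 to 3, so d is a cut vertex.
By contrast removing e leaves 2 components; it is not a cut vertex. No other vertex is a cut vertex either.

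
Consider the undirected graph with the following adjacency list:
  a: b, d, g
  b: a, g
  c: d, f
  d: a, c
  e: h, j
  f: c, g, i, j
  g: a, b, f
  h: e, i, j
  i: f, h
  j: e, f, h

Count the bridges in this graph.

The edges on the cycle j-e-h-j are not bridges since each lies on that cycle.
Every edge lies on some cycle, so there are no bridges.

0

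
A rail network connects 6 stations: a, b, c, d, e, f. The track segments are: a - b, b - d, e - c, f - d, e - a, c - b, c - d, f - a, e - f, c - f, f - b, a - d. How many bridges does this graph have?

0

The edges on the cycle e-c-b-f-e are not bridges since each lies on that cycle.
Every edge lies on some cycle, so there are no bridges.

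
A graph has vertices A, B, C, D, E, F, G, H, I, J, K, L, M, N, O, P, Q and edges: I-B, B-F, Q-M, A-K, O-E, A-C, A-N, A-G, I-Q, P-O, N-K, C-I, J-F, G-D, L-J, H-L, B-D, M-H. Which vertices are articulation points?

A, O

Removing A increases the component count from 2 to 3, so A is a cut vertex.
Removing O increases the component count from 2 to 3, so O is a cut vertex.
By contrast removing C leaves 2 components; it is not a cut vertex. No other vertex is a cut vertex either.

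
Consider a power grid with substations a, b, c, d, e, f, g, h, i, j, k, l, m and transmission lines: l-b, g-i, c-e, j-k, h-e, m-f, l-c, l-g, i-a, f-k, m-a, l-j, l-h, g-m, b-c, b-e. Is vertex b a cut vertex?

Deleting b leaves 2 components (was 2), so b is not a cut vertex.

No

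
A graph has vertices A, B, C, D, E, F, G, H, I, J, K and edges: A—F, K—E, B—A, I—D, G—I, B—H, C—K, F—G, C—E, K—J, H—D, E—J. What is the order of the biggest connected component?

Starting from C we can reach C, E, J, K. That is one component of size 4.
Starting from A we can reach A, B, D, F, G, H, I. That is one component of size 7.
The largest has 7 vertices.

7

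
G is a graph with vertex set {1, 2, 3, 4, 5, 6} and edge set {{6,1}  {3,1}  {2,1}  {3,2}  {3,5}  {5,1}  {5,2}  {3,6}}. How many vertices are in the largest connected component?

5

4 is isolated — a component by itself.
Starting from 1 we can reach 1, 2, 3, 5, 6. That is one component of size 5.
The largest has 5 vertices.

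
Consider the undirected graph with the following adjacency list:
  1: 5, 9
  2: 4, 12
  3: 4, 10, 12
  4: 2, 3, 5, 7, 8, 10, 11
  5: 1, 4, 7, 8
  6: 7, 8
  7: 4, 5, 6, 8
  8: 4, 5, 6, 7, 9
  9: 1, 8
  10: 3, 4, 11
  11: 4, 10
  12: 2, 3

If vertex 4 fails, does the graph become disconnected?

Deleting 4 raises the number of components from 1 to 2, so 4 is a cut vertex.

Yes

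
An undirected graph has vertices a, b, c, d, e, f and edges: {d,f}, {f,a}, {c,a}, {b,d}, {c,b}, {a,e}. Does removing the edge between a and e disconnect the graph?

Removing a—e leaves no path between a and e: the component count goes from 1 to 2. So it is a bridge.

Yes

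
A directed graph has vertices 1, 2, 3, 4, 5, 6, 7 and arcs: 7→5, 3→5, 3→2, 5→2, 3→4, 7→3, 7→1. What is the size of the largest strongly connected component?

{7} is an SCC by itself.
{4} is an SCC by itself.
{1} is an SCC by itself.
{5} is an SCC by itself.
{3} is an SCC by itself.
(and 2 more singleton SCCs)
The largest has 1 vertex.

1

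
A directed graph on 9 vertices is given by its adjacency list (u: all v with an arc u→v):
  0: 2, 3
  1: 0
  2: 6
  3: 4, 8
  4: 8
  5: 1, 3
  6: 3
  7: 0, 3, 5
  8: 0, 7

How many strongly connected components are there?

{0, 1, 2, 3, 4, 5, 6, 7, 8} are all mutually reachable — one SCC of size 9.
That gives 1 strongly connected component.

1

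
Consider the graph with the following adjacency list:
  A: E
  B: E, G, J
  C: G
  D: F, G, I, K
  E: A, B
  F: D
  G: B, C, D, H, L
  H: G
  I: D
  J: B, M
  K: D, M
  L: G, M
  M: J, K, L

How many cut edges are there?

6

The edges on the cycle G-D-K-M-J-B-G are not bridges since each lies on that cycle.
But removing A-E disconnects A from E; removing D-F disconnects D from F; removing I-D disconnects I from D; removing H-G disconnects H from G — these are bridges.
In total 6 edges are bridges.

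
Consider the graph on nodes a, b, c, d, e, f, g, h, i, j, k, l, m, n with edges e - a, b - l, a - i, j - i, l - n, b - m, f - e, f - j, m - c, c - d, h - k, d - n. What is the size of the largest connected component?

g is isolated — a component by itself.
Starting from h we can reach h, k. That is one component of size 2.
Starting from a we can reach a, e, f, i, j. That is one component of size 5.
Starting from b we can reach b, c, d, l, m, n. That is one component of size 6.
The largest has 6 vertices.

6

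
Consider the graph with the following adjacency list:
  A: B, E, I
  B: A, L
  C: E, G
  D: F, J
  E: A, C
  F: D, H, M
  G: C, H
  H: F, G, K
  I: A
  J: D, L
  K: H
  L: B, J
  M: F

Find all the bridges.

The edges on the cycle F-D-J-L-B-A-E-C-G-H-F are not bridges since each lies on that cycle.
But removing H-K disconnects H from K; removing I-A disconnects I from A; removing F-M disconnects F from M — these are bridges.

A-I, F-M, H-K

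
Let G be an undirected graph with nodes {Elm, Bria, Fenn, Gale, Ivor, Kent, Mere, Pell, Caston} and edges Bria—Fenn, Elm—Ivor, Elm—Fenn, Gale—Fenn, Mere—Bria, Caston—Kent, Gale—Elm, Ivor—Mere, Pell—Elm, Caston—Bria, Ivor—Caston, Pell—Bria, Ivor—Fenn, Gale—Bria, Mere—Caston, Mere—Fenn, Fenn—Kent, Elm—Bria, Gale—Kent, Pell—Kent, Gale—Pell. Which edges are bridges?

The edges on the cycle Ivor-Mere-Caston-Ivor are not bridges since each lies on that cycle.
Every edge lies on some cycle, so there are no bridges.

none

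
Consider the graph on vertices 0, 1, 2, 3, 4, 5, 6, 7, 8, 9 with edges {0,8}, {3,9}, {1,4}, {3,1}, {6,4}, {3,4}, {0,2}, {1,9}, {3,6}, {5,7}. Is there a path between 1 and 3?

Yes

From 1 we can reach 1, 3, 4, 6, 9, which includes 3.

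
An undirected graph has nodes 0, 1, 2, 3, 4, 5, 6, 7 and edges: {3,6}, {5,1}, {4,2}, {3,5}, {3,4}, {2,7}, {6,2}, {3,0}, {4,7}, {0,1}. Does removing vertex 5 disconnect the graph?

No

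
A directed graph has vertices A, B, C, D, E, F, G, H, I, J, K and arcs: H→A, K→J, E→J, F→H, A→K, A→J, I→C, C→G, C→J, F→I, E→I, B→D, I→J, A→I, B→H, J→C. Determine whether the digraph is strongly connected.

No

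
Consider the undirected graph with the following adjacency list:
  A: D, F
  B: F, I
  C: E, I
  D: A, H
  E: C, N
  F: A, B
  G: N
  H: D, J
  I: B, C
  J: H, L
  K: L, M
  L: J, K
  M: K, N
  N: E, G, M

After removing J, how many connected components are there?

1

With J gone, the remaining components are: {A, B, C, D, E, F, G, H, I, K, L, M, N}.
That is 1 component.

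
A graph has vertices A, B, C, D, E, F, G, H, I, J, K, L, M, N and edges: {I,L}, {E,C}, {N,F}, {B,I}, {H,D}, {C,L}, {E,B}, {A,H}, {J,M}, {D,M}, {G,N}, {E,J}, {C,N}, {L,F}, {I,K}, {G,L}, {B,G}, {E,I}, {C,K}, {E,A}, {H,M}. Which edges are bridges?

none

The edges on the cycle H-D-M-H are not bridges since each lies on that cycle.
Every edge lies on some cycle, so there are no bridges.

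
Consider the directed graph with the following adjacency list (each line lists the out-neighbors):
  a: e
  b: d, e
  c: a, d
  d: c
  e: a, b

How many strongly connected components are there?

1

{a, b, c, d, e} are all mutually reachable — one SCC of size 5.
That gives 1 strongly connected component.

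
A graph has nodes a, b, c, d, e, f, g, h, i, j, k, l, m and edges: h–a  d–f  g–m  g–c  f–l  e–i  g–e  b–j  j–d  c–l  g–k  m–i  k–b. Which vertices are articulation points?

g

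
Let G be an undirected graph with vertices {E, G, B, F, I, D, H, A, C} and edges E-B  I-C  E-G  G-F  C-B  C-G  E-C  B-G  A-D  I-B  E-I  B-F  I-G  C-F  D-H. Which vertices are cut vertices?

Removing D increases the component count from 2 to 3, so D is a cut vertex.
By contrast removing A leaves 2 components; it is not a cut vertex. No other vertex is a cut vertex either.

D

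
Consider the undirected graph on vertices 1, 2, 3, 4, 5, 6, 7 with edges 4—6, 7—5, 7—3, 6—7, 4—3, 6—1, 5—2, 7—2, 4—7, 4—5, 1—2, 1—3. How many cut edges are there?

The edges on the cycle 6-1-3-7-6 are not bridges since each lies on that cycle.
Every edge lies on some cycle, so there are no bridges.

0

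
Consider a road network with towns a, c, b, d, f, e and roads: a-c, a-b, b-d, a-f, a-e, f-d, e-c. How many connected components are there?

Starting from a we can reach a, b, c, d, e, f. That is one component of size 6.
Total: 1 component.

1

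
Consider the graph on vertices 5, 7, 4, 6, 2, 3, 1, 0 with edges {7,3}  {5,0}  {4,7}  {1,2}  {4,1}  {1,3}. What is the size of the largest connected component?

5

6 is isolated — a component by itself.
Starting from 0 we can reach 0, 5. That is one component of size 2.
Starting from 1 we can reach 1, 2, 3, 4, 7. That is one component of size 5.
The largest has 5 vertices.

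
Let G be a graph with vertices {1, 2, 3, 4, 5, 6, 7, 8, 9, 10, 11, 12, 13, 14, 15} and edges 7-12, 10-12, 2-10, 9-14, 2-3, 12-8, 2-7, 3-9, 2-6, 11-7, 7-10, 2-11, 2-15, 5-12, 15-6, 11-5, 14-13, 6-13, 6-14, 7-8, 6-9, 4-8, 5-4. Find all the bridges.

The edges on the cycle 5-4-8-12-5 are not bridges since each lies on that cycle.
Every edge lies on some cycle, so there are no bridges.

none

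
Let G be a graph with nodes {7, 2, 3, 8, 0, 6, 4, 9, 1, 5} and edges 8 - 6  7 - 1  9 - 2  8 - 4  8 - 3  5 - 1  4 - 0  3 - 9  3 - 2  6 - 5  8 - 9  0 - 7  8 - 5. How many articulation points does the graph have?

1

Removing 8 increases the component count from 1 to 2, so 8 is a cut vertex.
By contrast removing 0 leaves 1 component; it is not a cut vertex. No other vertex is a cut vertex either.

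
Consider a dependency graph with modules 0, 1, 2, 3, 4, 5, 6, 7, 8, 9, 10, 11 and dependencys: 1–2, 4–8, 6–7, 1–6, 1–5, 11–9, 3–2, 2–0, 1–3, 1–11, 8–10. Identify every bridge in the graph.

0-2, 1-11, 1-5, 1-6, 10-8, 11-9, 4-8, 6-7

The edges on the cycle 1-3-2-1 are not bridges since each lies on that cycle.
But removing 1–11 disconnects 1 from 11; removing 4–8 disconnects 4 from 8; removing 1–5 disconnects 1 from 5; removing 2–0 disconnects 2 from 0 — these are bridges.
In total 8 edges are bridges.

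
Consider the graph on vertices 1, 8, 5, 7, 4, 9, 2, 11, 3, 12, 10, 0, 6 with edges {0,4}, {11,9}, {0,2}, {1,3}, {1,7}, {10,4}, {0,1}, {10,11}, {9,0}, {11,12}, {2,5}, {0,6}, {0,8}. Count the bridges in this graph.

The edges on the cycle 10-11-9-0-4-10 are not bridges since each lies on that cycle.
But removing 8 - 0 disconnects 8 from 0; removing 0 - 2 disconnects 0 from 2; removing 0 - 1 disconnects 0 from 1; removing 3 - 1 disconnects 3 from 1 — these are bridges.
In total 8 edges are bridges.

8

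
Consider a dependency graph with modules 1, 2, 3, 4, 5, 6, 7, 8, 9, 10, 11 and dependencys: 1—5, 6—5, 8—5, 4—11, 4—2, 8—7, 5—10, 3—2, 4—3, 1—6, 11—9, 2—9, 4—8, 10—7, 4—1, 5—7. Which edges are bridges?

The edges on the cycle 4-3-2-4 are not bridges since each lies on that cycle.
Every edge lies on some cycle, so there are no bridges.

none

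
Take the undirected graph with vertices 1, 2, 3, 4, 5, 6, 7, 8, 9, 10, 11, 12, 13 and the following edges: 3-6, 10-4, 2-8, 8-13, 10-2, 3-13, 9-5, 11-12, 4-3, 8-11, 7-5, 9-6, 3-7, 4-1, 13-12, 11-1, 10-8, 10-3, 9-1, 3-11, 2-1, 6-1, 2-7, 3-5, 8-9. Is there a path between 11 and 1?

From 11 we can reach 1, 2, 3, 4, 5, 6, 7, 8, 9, 10, 11, 12, 13, which includes 1.

Yes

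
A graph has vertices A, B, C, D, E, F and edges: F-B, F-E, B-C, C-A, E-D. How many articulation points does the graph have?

Removing B increases the component count from 1 to 2, so B is a cut vertex.
Removing C increases the component count from 1 to 2, so C is a cut vertex.
Removing E increases the component count from 1 to 2, so E is a cut vertex.
Likewise F is a cut vertex.
By contrast removing D leaves 1 component; it is not a cut vertex. No other vertex is a cut vertex either.

4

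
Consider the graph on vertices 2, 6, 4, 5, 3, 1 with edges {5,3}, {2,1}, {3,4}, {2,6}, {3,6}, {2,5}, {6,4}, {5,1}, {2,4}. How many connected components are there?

1

Starting from 1 we can reach 1, 2, 3, 4, 5, 6. That is one component of size 6.
Total: 1 component.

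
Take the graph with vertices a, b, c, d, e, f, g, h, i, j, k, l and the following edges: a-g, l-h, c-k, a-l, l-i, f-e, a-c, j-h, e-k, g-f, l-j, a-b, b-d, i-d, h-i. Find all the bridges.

The edges on the cycle a-g-f-e-k-c-a are not bridges since each lies on that cycle.
Every edge lies on some cycle, so there are no bridges.

none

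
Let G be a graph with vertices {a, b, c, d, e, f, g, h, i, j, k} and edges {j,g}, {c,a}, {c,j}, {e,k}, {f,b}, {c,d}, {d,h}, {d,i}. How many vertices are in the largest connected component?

Starting from b we can reach b, f. That is one component of size 2.
Starting from e we can reach e, k. That is one component of size 2.
Starting from a we can reach a, c, d, g, h, i, j. That is one component of size 7.
The largest has 7 vertices.

7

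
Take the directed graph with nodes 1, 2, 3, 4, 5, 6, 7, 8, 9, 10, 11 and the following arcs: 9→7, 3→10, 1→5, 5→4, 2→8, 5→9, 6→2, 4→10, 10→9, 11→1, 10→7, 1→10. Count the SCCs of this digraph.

{7} is an SCC by itself.
{11} is an SCC by itself.
{8} is an SCC by itself.
{6} is an SCC by itself.
{2} is an SCC by itself.
(and 6 more singleton SCCs)
That gives 11 strongly connected components.

11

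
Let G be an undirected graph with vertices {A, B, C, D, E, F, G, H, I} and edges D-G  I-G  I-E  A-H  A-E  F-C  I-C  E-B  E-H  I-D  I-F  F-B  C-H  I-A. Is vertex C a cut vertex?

No

Deleting C leaves 1 component (was 1) (its neighbors F, H, I remain connected to each other), so C is not a cut vertex.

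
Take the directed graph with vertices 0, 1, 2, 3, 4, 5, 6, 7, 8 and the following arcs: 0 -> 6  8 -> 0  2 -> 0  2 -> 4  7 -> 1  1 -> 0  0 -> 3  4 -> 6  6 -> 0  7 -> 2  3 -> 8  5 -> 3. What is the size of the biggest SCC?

{0, 3, 6, 8} are all mutually reachable — one SCC of size 4.
{4} is an SCC by itself.
{2} is an SCC by itself.
{5} is an SCC by itself.
{7} is an SCC by itself.
(and 1 more singleton SCC)
The largest has 4 vertices.

4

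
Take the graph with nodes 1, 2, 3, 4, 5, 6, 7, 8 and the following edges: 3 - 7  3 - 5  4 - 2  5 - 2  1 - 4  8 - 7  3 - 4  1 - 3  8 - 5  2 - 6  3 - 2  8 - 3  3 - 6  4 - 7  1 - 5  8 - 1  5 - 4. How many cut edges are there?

0

The edges on the cycle 1-3-5-1 are not bridges since each lies on that cycle.
Every edge lies on some cycle, so there are no bridges.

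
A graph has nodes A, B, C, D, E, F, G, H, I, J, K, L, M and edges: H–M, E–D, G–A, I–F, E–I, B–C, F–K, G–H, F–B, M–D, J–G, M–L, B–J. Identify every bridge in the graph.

A-G, B-C, F-K, L-M

The edges on the cycle E-I-F-B-J-G-H-M-D-E are not bridges since each lies on that cycle.
But removing L–M disconnects L from M; removing A–G disconnects A from G; removing F–K disconnects F from K; removing C–B disconnects C from B — these are bridges.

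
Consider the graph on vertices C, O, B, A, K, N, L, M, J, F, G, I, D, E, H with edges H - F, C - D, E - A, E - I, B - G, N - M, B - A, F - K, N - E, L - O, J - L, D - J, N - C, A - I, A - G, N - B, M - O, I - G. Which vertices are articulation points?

F, N

Removing F increases the component count from 2 to 3, so F is a cut vertex.
Removing N increases the component count from 2 to 3, so N is a cut vertex.
By contrast removing H leaves 2 components; it is not a cut vertex. No other vertex is a cut vertex either.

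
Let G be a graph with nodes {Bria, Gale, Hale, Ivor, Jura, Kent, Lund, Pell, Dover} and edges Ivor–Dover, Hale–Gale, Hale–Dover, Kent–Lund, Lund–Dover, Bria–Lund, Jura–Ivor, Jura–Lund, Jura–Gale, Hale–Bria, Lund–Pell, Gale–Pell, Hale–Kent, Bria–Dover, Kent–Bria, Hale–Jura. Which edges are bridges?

none

The edges on the cycle Hale-Kent-Bria-Lund-Jura-Hale are not bridges since each lies on that cycle.
Every edge lies on some cycle, so there are no bridges.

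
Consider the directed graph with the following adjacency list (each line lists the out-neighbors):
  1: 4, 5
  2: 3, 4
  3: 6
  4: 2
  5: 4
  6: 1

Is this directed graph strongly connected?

Yes

From 2 we can reach every vertex (1, 2, 3, 4, 5, 6), and every vertex can reach 2 (1, 2, 3, 4, 5, 6). So the whole graph is one strongly connected component.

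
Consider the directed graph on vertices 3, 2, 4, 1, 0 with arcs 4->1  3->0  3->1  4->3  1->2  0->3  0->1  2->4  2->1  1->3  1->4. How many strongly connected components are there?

{0, 1, 2, 3, 4} are all mutually reachable — one SCC of size 5.
That gives 1 strongly connected component.

1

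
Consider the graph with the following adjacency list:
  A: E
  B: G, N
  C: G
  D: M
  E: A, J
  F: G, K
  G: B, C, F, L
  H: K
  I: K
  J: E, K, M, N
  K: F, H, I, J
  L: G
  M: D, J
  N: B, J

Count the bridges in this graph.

8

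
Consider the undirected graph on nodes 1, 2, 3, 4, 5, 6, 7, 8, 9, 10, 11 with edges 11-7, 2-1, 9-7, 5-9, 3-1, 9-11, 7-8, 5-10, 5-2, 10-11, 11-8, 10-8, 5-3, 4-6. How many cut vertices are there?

1

Removing 5 increases the component count from 2 to 3, so 5 is a cut vertex.
By contrast removing 9 leaves 2 components; it is not a cut vertex. No other vertex is a cut vertex either.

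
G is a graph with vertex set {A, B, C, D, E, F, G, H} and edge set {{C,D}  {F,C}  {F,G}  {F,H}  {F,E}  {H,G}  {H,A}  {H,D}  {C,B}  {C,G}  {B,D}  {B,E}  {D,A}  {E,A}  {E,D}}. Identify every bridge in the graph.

The edges on the cycle B-E-D-B are not bridges since each lies on that cycle.
Every edge lies on some cycle, so there are no bridges.

none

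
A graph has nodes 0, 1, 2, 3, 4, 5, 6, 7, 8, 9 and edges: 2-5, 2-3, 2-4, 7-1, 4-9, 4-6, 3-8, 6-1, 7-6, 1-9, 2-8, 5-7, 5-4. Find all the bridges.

none

The edges on the cycle 2-3-8-2 are not bridges since each lies on that cycle.
Every edge lies on some cycle, so there are no bridges.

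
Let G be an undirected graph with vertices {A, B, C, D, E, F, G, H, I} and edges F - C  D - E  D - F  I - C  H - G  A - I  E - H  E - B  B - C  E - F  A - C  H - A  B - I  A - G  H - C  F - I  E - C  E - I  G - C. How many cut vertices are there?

0

Removing D, for instance, still leaves 1 component. No single vertex removal increases the component count — the graph has no articulation points.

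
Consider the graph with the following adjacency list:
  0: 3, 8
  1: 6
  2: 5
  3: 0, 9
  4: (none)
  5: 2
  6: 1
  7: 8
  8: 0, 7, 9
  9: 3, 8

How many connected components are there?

4

4 is isolated — a component by itself.
Starting from 2 we can reach 2, 5. That is one component of size 2.
Starting from 1 we can reach 1, 6. That is one component of size 2.
Starting from 0 we can reach 0, 3, 7, 8, 9. That is one component of size 5.
Total: 4 components.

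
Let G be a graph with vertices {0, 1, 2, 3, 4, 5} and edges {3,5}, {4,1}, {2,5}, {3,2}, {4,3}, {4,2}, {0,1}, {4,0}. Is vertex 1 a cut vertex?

No

Deleting 1 leaves 1 component (was 1) (its neighbors 0, 4 remain connected to each other), so 1 is not a cut vertex.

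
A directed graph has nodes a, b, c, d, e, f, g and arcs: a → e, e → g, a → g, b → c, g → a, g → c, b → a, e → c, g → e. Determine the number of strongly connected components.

5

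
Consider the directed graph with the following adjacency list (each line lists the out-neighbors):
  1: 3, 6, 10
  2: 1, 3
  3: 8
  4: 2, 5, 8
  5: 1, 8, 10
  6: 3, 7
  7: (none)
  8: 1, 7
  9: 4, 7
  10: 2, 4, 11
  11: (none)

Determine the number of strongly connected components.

4

{1, 2, 3, 4, 5, 6, 8, 10} are all mutually reachable — one SCC of size 8.
{11} is an SCC by itself.
{7} is an SCC by itself.
{9} is an SCC by itself.
That gives 4 strongly connected components.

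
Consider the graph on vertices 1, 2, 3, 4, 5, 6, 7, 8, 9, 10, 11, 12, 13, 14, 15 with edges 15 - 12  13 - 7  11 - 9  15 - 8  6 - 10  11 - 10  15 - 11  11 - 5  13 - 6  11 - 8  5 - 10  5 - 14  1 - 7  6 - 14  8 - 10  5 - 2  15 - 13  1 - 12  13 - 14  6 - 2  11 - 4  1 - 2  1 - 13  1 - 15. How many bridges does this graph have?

2

The edges on the cycle 15-11-5-14-6-13-15 are not bridges since each lies on that cycle.
But removing 11 - 4 disconnects 11 from 4; removing 11 - 9 disconnects 11 from 9 — these are bridges.
That makes 2 bridges.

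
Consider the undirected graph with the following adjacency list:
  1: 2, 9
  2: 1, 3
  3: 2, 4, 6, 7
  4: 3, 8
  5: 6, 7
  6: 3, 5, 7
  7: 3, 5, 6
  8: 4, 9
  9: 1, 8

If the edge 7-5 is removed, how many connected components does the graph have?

7 and 5 are still connected via 7-6-5, so the component count stays at 1.

1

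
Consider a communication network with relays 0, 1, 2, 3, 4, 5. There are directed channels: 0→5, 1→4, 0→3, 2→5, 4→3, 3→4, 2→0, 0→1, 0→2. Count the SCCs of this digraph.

{0, 2} are all mutually reachable — one SCC of size 2.
{3, 4} are all mutually reachable — one SCC of size 2.
{1} is an SCC by itself.
{5} is an SCC by itself.
That gives 4 strongly connected components.

4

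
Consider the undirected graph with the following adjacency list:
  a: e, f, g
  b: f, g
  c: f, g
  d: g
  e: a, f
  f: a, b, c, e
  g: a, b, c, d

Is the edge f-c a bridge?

After removing f-c, the path f-b-g-c still connects them, so the edge is not a bridge.

No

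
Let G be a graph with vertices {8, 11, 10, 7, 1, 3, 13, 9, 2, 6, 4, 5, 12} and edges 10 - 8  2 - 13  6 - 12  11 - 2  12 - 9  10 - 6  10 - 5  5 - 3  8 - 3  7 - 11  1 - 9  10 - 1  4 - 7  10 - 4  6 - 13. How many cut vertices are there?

1

Removing 10 increases the component count from 1 to 2, so 10 is a cut vertex.
By contrast removing 7 leaves 1 component; it is not a cut vertex. No other vertex is a cut vertex either.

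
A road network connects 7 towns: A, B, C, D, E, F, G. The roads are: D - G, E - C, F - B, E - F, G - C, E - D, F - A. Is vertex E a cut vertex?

Deleting E raises the number of components from 1 to 2, so E is a cut vertex.

Yes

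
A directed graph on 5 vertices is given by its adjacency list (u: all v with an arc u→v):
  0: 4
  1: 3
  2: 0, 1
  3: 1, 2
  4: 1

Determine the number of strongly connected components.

1

{0, 1, 2, 3, 4} are all mutually reachable — one SCC of size 5.
That gives 1 strongly connected component.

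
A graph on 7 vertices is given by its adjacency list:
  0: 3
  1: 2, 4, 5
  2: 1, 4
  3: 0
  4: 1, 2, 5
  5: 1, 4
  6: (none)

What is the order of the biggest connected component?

6 is isolated — a component by itself.
Starting from 0 we can reach 0, 3. That is one component of size 2.
Starting from 1 we can reach 1, 2, 4, 5. That is one component of size 4.
The largest has 4 vertices.

4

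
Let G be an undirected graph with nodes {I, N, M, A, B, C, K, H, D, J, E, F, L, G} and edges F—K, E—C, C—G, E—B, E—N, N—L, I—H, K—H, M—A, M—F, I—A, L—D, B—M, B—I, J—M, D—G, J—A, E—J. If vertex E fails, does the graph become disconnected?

Deleting E raises the number of components from 1 to 2, so E is a cut vertex.

Yes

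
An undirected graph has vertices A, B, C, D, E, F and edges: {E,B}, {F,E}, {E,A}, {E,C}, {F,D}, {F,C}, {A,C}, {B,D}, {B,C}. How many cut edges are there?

0

The edges on the cycle E-A-C-E are not bridges since each lies on that cycle.
Every edge lies on some cycle, so there are no bridges.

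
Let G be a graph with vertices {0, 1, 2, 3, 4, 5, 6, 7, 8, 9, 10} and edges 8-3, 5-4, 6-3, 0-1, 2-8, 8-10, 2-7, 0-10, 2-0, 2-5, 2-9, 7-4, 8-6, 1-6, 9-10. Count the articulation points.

1

Removing 2 increases the component count from 1 to 2, so 2 is a cut vertex.
By contrast removing 3 leaves 1 component; it is not a cut vertex. No other vertex is a cut vertex either.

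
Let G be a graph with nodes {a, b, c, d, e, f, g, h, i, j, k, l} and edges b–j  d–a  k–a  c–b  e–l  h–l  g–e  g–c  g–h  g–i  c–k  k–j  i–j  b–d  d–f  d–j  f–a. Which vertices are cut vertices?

g

Removing g increases the component count from 1 to 2, so g is a cut vertex.
By contrast removing k leaves 1 component; it is not a cut vertex. No other vertex is a cut vertex either.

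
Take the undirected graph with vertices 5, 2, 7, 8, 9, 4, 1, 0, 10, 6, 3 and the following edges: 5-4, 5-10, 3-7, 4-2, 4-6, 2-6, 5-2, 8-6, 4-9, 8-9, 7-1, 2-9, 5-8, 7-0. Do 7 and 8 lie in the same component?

The component containing 7 is {0, 1, 3, 7}, and 8 is not in it.

No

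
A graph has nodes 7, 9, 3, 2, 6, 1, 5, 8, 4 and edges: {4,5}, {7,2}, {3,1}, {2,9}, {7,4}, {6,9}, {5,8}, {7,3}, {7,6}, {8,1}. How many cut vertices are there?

Removing 7 increases the component count from 1 to 2, so 7 is a cut vertex.
By contrast removing 3 leaves 1 component; it is not a cut vertex. No other vertex is a cut vertex either.

1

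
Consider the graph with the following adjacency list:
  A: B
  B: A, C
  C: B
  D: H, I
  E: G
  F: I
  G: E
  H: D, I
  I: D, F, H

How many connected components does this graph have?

3

Starting from E we can reach E, G. That is one component of size 2.
Starting from A we can reach A, B, C. That is one component of size 3.
Starting from D we can reach D, F, H, I. That is one component of size 4.
Total: 3 components.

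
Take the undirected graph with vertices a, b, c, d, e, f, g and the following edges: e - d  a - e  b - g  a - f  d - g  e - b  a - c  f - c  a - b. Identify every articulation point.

a

Removing a increases the component count from 1 to 2, so a is a cut vertex.
By contrast removing d leaves 1 component; it is not a cut vertex. No other vertex is a cut vertex either.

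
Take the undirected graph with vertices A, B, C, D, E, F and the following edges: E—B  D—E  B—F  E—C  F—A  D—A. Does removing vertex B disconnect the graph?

No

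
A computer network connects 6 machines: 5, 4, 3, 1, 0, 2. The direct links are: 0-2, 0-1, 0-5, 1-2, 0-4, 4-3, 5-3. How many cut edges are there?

The edges on the cycle 0-1-2-0 are not bridges since each lies on that cycle.
Every edge lies on some cycle, so there are no bridges.

0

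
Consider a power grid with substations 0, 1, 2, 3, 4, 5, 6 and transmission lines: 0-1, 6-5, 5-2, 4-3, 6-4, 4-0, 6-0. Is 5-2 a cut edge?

Yes

Removing 5-2 leaves no path between 5 and 2: the component count goes from 1 to 2. So it is a bridge.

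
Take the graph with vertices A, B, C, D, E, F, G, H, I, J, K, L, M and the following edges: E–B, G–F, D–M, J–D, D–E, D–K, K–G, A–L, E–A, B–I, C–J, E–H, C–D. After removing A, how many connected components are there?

With A gone, the remaining components are: {L}; {B, C, D, E, F, G, H, I, J, K, M}.
That is 2 components.

2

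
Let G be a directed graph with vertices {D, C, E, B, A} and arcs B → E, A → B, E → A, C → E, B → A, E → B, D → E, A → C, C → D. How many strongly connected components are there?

{A, B, C, D, E} are all mutually reachable — one SCC of size 5.
That gives 1 strongly connected component.

1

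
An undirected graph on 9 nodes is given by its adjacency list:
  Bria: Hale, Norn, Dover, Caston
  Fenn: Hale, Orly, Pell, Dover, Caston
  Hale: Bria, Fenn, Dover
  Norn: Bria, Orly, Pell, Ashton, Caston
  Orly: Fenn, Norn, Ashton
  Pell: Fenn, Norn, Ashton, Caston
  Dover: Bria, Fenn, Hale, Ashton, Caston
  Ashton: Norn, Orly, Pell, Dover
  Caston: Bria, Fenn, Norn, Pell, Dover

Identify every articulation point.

none

Removing Ashton, for instance, still leaves 1 component. No single vertex removal increases the component count — the graph has no articulation points.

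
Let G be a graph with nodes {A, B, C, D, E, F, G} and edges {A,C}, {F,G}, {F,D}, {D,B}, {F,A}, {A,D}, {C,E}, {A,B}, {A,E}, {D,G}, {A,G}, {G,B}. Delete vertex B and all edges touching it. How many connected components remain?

1

With B gone, the remaining components are: {A, C, D, E, F, G}.
That is 1 component.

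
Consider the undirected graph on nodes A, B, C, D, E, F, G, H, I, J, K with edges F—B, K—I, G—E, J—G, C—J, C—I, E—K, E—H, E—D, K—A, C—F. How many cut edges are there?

The edges on the cycle C-J-G-E-K-I-C are not bridges since each lies on that cycle.
But removing K—A disconnects K from A; removing H—E disconnects H from E; removing D—E disconnects D from E; removing B—F disconnects B from F — these are bridges.
In total 5 edges are bridges.

5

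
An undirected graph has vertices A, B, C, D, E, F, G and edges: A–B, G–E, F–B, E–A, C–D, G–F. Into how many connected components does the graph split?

2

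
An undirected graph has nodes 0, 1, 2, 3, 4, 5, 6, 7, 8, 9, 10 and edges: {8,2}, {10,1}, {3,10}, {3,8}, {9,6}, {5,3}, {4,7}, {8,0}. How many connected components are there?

Starting from 4 we can reach 4, 7. That is one component of size 2.
Starting from 6 we can reach 6, 9. That is one component of size 2.
Starting from 0 we can reach 0, 1, 2, 3, 5, 8, 10. That is one component of size 7.
Total: 3 components.

3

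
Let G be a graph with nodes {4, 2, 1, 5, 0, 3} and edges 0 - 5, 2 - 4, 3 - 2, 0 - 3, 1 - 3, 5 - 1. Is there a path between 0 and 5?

From 0 we can reach 0, 1, 2, 3, 4, 5, which includes 5.

Yes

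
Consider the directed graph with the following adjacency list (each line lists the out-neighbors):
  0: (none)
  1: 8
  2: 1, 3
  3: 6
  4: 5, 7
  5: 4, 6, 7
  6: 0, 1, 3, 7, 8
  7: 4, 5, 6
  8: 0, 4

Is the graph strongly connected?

No

There is no directed path from 4 to 2, so the graph is not strongly connected.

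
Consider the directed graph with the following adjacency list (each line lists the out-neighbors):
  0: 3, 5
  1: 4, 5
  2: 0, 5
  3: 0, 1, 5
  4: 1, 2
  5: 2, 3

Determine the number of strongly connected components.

{0, 1, 2, 3, 4, 5} are all mutually reachable — one SCC of size 6.
That gives 1 strongly connected component.

1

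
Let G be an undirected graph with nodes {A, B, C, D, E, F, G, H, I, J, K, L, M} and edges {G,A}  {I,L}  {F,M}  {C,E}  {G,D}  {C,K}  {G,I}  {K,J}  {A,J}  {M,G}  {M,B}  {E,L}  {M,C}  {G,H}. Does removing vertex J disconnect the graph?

No

Deleting J leaves 1 component (was 1) (its neighbors A, K remain connected to each other), so J is not a cut vertex.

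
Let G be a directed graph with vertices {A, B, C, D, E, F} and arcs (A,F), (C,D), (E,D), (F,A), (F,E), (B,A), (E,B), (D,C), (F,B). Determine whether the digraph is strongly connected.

No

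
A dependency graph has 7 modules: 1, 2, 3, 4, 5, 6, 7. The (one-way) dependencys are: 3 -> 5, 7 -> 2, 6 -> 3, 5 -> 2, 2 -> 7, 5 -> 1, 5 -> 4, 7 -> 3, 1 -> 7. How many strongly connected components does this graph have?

3

{1, 2, 3, 5, 7} are all mutually reachable — one SCC of size 5.
{4} is an SCC by itself.
{6} is an SCC by itself.
That gives 3 strongly connected components.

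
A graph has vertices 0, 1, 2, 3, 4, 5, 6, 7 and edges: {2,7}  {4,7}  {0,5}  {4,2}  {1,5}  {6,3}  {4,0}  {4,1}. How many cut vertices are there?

1

Removing 4 increases the component count from 2 to 3, so 4 is a cut vertex.
By contrast removing 2 leaves 2 components; it is not a cut vertex. No other vertex is a cut vertex either.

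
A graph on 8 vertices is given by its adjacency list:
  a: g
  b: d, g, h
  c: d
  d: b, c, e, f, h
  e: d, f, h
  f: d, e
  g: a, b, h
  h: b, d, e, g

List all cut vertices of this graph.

Removing d increases the component count from 1 to 2, so d is a cut vertex.
Removing g increases the component count from 1 to 2, so g is a cut vertex.
By contrast removing h leaves 1 component; it is not a cut vertex. No other vertex is a cut vertex either.

d, g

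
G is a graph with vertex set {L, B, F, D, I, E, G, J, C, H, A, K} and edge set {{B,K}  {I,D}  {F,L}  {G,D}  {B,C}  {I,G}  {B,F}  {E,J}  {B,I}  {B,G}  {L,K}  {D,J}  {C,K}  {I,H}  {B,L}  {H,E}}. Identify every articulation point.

Removing B increases the component count from 2 to 3, so B is a cut vertex.
By contrast removing C leaves 2 components; it is not a cut vertex. No other vertex is a cut vertex either.

B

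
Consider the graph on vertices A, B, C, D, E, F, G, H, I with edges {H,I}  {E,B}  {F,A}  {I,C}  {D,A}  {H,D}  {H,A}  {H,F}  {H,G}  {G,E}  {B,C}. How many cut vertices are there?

Removing H increases the component count from 1 to 2, so H is a cut vertex.
By contrast removing B leaves 1 component; it is not a cut vertex. No other vertex is a cut vertex either.

1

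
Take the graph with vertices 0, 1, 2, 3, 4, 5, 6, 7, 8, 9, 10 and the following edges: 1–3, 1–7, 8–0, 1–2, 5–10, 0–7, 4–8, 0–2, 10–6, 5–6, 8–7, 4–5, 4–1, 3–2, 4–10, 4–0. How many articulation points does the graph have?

1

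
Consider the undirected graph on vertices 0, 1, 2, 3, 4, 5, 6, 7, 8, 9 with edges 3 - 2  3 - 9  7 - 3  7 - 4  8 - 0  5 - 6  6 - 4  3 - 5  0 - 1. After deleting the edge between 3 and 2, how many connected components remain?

3

Before removal there are 2 components.
3 - 2 is a bridge — removing it separates 3's side from 2's side.
After removal: 3 components.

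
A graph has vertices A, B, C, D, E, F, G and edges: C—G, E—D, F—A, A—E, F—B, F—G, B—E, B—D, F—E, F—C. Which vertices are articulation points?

F

Removing F increases the component count from 1 to 2, so F is a cut vertex.
By contrast removing B leaves 1 component; it is not a cut vertex. No other vertex is a cut vertex either.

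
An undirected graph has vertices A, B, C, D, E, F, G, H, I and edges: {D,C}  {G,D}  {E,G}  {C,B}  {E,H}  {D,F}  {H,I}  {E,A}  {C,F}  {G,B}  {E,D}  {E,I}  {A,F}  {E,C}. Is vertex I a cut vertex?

No

Deleting I leaves 1 component (was 1) (its neighbors E, H remain connected to each other), so I is not a cut vertex.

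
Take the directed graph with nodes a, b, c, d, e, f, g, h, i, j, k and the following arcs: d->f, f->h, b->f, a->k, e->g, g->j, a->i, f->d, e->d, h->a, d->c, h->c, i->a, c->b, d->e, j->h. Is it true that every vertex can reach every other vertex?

No

There is no directed path from i to e, so the graph is not strongly connected.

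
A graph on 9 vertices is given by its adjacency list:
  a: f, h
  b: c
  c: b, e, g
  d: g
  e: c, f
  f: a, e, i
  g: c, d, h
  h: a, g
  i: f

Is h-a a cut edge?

No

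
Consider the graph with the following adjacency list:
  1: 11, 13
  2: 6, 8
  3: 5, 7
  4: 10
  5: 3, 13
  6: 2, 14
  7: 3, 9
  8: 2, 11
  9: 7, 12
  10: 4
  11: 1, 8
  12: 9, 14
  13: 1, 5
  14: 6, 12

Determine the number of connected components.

2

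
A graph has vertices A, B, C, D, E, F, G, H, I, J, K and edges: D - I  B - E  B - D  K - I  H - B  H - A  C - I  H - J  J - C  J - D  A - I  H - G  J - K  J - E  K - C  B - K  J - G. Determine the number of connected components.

F is isolated — a component by itself.
Starting from A we can reach A, B, C, D, E, G, H, I, J, K. That is one component of size 10.
Total: 2 components.

2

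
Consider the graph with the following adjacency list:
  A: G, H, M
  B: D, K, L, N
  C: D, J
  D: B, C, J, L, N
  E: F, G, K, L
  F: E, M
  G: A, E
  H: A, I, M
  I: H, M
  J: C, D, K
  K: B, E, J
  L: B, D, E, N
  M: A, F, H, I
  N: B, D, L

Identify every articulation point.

E

Removing E increases the component count from 1 to 2, so E is a cut vertex.
By contrast removing J leaves 1 component; it is not a cut vertex. No other vertex is a cut vertex either.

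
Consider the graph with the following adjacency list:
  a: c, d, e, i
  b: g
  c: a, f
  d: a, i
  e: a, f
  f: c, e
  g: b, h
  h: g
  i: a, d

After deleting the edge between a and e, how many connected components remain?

a and e are still connected via a-c-f-e, so the component count stays at 2.

2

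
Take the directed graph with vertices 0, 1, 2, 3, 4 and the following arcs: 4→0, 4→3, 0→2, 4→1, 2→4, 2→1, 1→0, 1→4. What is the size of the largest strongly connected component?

4

{0, 1, 2, 4} are all mutually reachable — one SCC of size 4.
{3} is an SCC by itself.
The largest has 4 vertices.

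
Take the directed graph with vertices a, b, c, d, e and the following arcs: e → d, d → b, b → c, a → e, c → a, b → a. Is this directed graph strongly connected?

From e we can reach every vertex (a, b, c, d, e), and every vertex can reach e (a, b, c, d, e). So the whole graph is one strongly connected component.

Yes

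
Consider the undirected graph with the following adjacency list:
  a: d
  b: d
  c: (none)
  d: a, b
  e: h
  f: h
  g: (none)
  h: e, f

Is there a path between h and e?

Yes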